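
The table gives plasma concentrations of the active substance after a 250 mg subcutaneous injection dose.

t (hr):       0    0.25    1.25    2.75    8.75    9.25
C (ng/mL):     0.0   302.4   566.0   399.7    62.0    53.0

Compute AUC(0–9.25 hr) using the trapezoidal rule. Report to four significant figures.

Trapezoidal AUC_0→9.25:
  [0→0.25]: (0.0+302.4)/2 × 0.25 = 37.8
  [0.25→1.25]: (302.4+566.0)/2 × 1 = 434.2
  [1.25→2.75]: (566.0+399.7)/2 × 1.5 = 724.275
  [2.75→8.75]: (399.7+62.0)/2 × 6 = 1385.1
  [8.75→9.25]: (62.0+53.0)/2 × 0.5 = 28.75
  Sum = 2610.125 ng/mL·hr

AUC = 2610 ng/mL·hr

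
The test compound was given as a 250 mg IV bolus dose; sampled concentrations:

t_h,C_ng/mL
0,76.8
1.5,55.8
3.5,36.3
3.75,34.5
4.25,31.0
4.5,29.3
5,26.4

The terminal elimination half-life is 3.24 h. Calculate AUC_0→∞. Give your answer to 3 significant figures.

AUC = 362 ng/mL·h

Trapezoidal AUC_0→5:
  [0→1.5]: (76.8+55.8)/2 × 1.5 = 99.45
  [1.5→3.5]: (55.8+36.3)/2 × 2 = 92.1
  [3.5→3.75]: (36.3+34.5)/2 × 0.25 = 8.85
  [3.75→4.25]: (34.5+31.0)/2 × 0.5 = 16.375
  [4.25→4.5]: (31.0+29.3)/2 × 0.25 = 7.5375
  [4.5→5]: (29.3+26.4)/2 × 0.5 = 13.925
  Sum = 238.2375 ng/mL·h
k_e = ln2 / t½ = 0.693147 / 3.24 = 0.2139 h^-1
Extrapolated tail: C_last / k_e = 26.4 / 0.2139 = 123.422
AUC_0→∞ = 238.2375 + 123.422 = 361.6595 ng/mL·h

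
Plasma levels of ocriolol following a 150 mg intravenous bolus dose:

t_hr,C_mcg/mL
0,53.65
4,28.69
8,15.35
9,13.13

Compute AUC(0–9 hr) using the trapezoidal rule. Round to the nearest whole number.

Trapezoidal AUC_0→9:
  [0→4]: (53.65+28.69)/2 × 4 = 164.68
  [4→8]: (28.69+15.35)/2 × 4 = 88.08
  [8→9]: (15.35+13.13)/2 × 1 = 14.24
  Sum = 267.0 mcg/mL·hr

AUC = 267 mcg/mL·hr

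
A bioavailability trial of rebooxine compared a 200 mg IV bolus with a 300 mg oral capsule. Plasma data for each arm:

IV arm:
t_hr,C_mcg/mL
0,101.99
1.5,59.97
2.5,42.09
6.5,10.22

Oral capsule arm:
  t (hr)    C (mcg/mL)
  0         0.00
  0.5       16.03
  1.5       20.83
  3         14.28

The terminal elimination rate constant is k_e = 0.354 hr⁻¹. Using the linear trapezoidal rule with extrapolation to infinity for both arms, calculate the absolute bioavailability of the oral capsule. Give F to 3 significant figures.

Trapezoidal AUC_0→6.5 (IV):
  [0→1.5]: (101.99+59.97)/2 × 1.5 = 121.47
  [1.5→2.5]: (59.97+42.09)/2 × 1 = 51.03
  [2.5→6.5]: (42.09+10.22)/2 × 4 = 104.62
  Sum = 277.12 mcg/mL·hr
IV tail: 10.22/0.354 = 28.870; AUC_iv,0→∞ = 277.12 + 28.870 = 305.99 mcg/mL·hr
Trapezoidal AUC_0→3 (oral capsule):
  [0→0.5]: (0.00+16.03)/2 × 0.5 = 4.0075
  [0.5→1.5]: (16.03+20.83)/2 × 1 = 18.43
  [1.5→3]: (20.83+14.28)/2 × 1.5 = 26.3325
  Sum = 48.77 mcg/mL·hr
oral capsule tail: 14.28/0.354 = 40.339; AUC_ev,0→∞ = 48.77 + 40.339 = 89.109 mcg/mL·hr
F = (AUC_ev/D_ev)/(AUC_iv/D_iv) = (89.109/300)/(305.99/200) = 0.29703/1.52995 = 0.1941

F = 0.194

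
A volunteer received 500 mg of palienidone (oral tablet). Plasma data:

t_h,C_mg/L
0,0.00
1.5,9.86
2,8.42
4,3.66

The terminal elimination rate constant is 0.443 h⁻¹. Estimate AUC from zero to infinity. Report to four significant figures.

Trapezoidal AUC_0→4:
  [0→1.5]: (0.00+9.86)/2 × 1.5 = 7.395
  [1.5→2]: (9.86+8.42)/2 × 0.5 = 4.57
  [2→4]: (8.42+3.66)/2 × 2 = 12.08
  Sum = 24.045 mg/L·h
Extrapolated tail: C_last / k_e = 3.66 / 0.443 = 8.262
AUC_0→∞ = 24.045 + 8.262 = 32.307 mg/L·h

AUC = 32.31 mg/L·h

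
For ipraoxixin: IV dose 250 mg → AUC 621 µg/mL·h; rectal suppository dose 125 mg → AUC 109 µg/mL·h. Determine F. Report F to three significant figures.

F = (AUC_ev / D_ev) / (AUC_iv / D_iv)
  = (109/125) / (621/250)
  = 0.872 / 2.484 = 0.3510

F = 0.351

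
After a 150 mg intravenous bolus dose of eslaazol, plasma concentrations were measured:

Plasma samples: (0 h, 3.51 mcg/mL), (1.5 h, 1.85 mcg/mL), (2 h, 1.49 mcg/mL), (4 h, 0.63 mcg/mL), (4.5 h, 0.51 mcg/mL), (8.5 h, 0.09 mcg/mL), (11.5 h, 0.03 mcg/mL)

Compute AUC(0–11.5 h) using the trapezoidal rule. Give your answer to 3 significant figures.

AUC = 8.64 mcg/mL·h

Trapezoidal AUC_0→11.5:
  [0→1.5]: (3.51+1.85)/2 × 1.5 = 4.02
  [1.5→2]: (1.85+1.49)/2 × 0.5 = 0.835
  [2→4]: (1.49+0.63)/2 × 2 = 2.12
  [4→4.5]: (0.63+0.51)/2 × 0.5 = 0.285
  [4.5→8.5]: (0.51+0.09)/2 × 4 = 1.2
  [8.5→11.5]: (0.09+0.03)/2 × 3 = 0.18
  Sum = 8.64 mcg/mL·h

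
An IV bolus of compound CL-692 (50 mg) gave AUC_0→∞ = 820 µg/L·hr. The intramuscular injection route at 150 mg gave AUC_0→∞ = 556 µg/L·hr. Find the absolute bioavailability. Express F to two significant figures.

F = (AUC_ev / D_ev) / (AUC_iv / D_iv)
  = (556/150) / (820/50)
  = 3.70667 / 16.4 = 0.2260

F = 0.23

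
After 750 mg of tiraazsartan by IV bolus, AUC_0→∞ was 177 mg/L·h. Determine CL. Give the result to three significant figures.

CL = Dose_iv / AUC_0→∞
   = 750 / 177 = 4.23729 L/h

CL = 4.24 L/h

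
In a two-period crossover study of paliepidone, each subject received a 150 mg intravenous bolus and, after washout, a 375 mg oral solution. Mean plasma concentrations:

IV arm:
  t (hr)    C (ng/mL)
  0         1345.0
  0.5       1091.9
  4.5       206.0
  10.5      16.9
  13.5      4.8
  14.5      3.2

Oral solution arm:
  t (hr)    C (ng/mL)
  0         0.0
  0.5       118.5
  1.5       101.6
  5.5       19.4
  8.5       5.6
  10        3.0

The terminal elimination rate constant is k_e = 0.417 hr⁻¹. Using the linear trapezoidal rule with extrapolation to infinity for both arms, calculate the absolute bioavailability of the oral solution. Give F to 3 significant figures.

F = 0.0442

Trapezoidal AUC_0→14.5 (IV):
  [0→0.5]: (1345.0+1091.9)/2 × 0.5 = 609.225
  [0.5→4.5]: (1091.9+206.0)/2 × 4 = 2595.8
  [4.5→10.5]: (206.0+16.9)/2 × 6 = 668.7
  [10.5→13.5]: (16.9+4.8)/2 × 3 = 32.55
  [13.5→14.5]: (4.8+3.2)/2 × 1 = 4.0
  Sum = 3910.275 ng/mL·hr
IV tail: 3.2/0.417 = 7.674; AUC_iv,0→∞ = 3910.275 + 7.674 = 3917.949 ng/mL·hr
Trapezoidal AUC_0→10 (oral solution):
  [0→0.5]: (0.0+118.5)/2 × 0.5 = 29.625
  [0.5→1.5]: (118.5+101.6)/2 × 1 = 110.05
  [1.5→5.5]: (101.6+19.4)/2 × 4 = 242.0
  [5.5→8.5]: (19.4+5.6)/2 × 3 = 37.5
  [8.5→10]: (5.6+3.0)/2 × 1.5 = 6.45
  Sum = 425.625 ng/mL·hr
oral solution tail: 3.0/0.417 = 7.194; AUC_ev,0→∞ = 425.625 + 7.194 = 432.819 ng/mL·hr
F = (AUC_ev/D_ev)/(AUC_iv/D_iv) = (432.819/375)/(3917.949/150) = 1.154184/26.11966 = 0.0442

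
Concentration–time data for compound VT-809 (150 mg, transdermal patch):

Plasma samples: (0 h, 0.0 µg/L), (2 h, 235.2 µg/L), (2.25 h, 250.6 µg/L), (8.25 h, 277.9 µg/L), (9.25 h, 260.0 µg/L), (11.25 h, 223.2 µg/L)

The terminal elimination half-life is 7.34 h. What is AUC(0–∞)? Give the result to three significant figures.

AUC = 5000 µg/L·h

Trapezoidal AUC_0→11.25:
  [0→2]: (0.0+235.2)/2 × 2 = 235.2
  [2→2.25]: (235.2+250.6)/2 × 0.25 = 60.725
  [2.25→8.25]: (250.6+277.9)/2 × 6 = 1585.5
  [8.25→9.25]: (277.9+260.0)/2 × 1 = 268.95
  [9.25→11.25]: (260.0+223.2)/2 × 2 = 483.2
  Sum = 2633.575 µg/L·h
k_e = ln2 / t½ = 0.693147 / 7.34 = 0.0944 h^-1
Extrapolated tail: C_last / k_e = 223.2 / 0.0944 = 2364.407
AUC_0→∞ = 2633.575 + 2364.407 = 4997.982 µg/L·h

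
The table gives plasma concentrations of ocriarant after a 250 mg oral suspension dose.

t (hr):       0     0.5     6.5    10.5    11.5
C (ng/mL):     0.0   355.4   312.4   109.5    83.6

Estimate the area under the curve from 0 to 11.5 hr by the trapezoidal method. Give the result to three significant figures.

AUC = 3030 ng/mL·hr

Trapezoidal AUC_0→11.5:
  [0→0.5]: (0.0+355.4)/2 × 0.5 = 88.85
  [0.5→6.5]: (355.4+312.4)/2 × 6 = 2003.4
  [6.5→10.5]: (312.4+109.5)/2 × 4 = 843.8
  [10.5→11.5]: (109.5+83.6)/2 × 1 = 96.55
  Sum = 3032.6 ng/mL·hr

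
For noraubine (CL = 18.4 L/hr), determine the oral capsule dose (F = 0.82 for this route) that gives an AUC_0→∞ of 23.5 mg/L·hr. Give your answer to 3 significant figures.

Dose = CL × AUC_0→∞ / F
     = 18.4 × 23.5 / 0.82 = 527.317 mg

Dose = 527 mg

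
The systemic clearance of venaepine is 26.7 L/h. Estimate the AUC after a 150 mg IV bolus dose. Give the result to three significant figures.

AUC_0→∞ = Dose_iv / CL
        = 150 / 26.7 = 5.61798 mg/L·h

AUC = 5.62 mg/L·h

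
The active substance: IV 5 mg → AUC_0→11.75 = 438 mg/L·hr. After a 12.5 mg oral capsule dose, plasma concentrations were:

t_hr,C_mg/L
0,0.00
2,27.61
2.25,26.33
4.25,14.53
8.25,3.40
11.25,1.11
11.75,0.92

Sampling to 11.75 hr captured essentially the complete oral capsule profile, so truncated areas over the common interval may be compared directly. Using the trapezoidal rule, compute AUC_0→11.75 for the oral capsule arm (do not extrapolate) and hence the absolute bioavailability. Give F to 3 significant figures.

F = 0.108

Trapezoidal AUC_0→11.75 (oral capsule):
  [0→2]: (0.00+27.61)/2 × 2 = 27.61
  [2→2.25]: (27.61+26.33)/2 × 0.25 = 6.7425
  [2.25→4.25]: (26.33+14.53)/2 × 2 = 40.86
  [4.25→8.25]: (14.53+3.40)/2 × 4 = 35.86
  [8.25→11.25]: (3.40+1.11)/2 × 3 = 6.765
  [11.25→11.75]: (1.11+0.92)/2 × 0.5 = 0.5075
  Sum = 118.345 mg/L·hr
F = (AUC_ev/D_ev)/(AUC_iv/D_iv) = (118.345/12.5)/(438/5) = 9.4676/87.6 = 0.1081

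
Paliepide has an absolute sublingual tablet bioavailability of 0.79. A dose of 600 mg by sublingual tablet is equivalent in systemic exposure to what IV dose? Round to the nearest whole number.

Systemic exposure from an extravascular dose = F × D_ev, so the equivalent IV dose is F × D_ev.
D_iv = F × D_ev = 0.79 × 600 = 474 mg

D_iv = 474 mg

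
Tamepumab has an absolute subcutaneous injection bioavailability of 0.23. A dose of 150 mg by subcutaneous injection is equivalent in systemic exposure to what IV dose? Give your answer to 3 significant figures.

D_iv = 34.5 mg

Systemic exposure from an extravascular dose = F × D_ev, so the equivalent IV dose is F × D_ev.
D_iv = F × D_ev = 0.23 × 150 = 34.5 mg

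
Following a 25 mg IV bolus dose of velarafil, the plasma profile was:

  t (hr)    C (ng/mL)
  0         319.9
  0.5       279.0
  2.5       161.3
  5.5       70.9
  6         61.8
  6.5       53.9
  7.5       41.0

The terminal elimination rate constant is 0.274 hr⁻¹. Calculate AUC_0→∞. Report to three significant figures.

Trapezoidal AUC_0→7.5:
  [0→0.5]: (319.9+279.0)/2 × 0.5 = 149.725
  [0.5→2.5]: (279.0+161.3)/2 × 2 = 440.3
  [2.5→5.5]: (161.3+70.9)/2 × 3 = 348.3
  [5.5→6]: (70.9+61.8)/2 × 0.5 = 33.175
  [6→6.5]: (61.8+53.9)/2 × 0.5 = 28.925
  [6.5→7.5]: (53.9+41.0)/2 × 1 = 47.45
  Sum = 1047.875 ng/mL·hr
Extrapolated tail: C_last / k_e = 41.0 / 0.274 = 149.635
AUC_0→∞ = 1047.875 + 149.635 = 1197.51 ng/mL·hr

AUC = 1200 ng/mL·hr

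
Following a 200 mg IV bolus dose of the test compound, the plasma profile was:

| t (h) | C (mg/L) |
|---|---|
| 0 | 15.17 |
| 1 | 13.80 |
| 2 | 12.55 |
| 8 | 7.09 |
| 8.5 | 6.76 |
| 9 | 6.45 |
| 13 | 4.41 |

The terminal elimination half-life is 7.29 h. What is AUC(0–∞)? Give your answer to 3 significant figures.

Trapezoidal AUC_0→13:
  [0→1]: (15.17+13.80)/2 × 1 = 14.485
  [1→2]: (13.80+12.55)/2 × 1 = 13.175
  [2→8]: (12.55+7.09)/2 × 6 = 58.92
  [8→8.5]: (7.09+6.76)/2 × 0.5 = 3.4625
  [8.5→9]: (6.76+6.45)/2 × 0.5 = 3.3025
  [9→13]: (6.45+4.41)/2 × 4 = 21.72
  Sum = 115.065 mg/L·h
k_e = ln2 / t½ = 0.693147 / 7.29 = 0.0951 h^-1
Extrapolated tail: C_last / k_e = 4.41 / 0.0951 = 46.372
AUC_0→∞ = 115.065 + 46.372 = 161.437 mg/L·h

AUC = 161 mg/L·h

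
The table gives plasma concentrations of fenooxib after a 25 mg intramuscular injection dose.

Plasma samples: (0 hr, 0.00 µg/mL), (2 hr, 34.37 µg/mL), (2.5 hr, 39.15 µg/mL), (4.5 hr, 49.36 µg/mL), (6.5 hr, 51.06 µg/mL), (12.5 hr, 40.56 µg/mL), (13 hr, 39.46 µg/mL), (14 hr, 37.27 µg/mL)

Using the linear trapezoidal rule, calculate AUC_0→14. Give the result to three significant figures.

AUC = 575 µg/mL·hr

Trapezoidal AUC_0→14:
  [0→2]: (0.00+34.37)/2 × 2 = 34.37
  [2→2.5]: (34.37+39.15)/2 × 0.5 = 18.38
  [2.5→4.5]: (39.15+49.36)/2 × 2 = 88.51
  [4.5→6.5]: (49.36+51.06)/2 × 2 = 100.42
  [6.5→12.5]: (51.06+40.56)/2 × 6 = 274.86
  [12.5→13]: (40.56+39.46)/2 × 0.5 = 20.005
  [13→14]: (39.46+37.27)/2 × 1 = 38.365
  Sum = 574.91 µg/mL·hr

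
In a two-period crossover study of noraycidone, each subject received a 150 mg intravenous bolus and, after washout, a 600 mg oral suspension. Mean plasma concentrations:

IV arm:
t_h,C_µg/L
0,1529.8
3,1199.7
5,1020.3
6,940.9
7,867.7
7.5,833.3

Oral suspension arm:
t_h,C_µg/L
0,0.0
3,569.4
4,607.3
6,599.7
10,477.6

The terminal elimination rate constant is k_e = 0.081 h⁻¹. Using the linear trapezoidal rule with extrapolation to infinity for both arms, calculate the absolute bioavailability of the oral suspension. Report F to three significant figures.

F = 0.141

Trapezoidal AUC_0→7.5 (IV):
  [0→3]: (1529.8+1199.7)/2 × 3 = 4094.25
  [3→5]: (1199.7+1020.3)/2 × 2 = 2220.0
  [5→6]: (1020.3+940.9)/2 × 1 = 980.6
  [6→7]: (940.9+867.7)/2 × 1 = 904.3
  [7→7.5]: (867.7+833.3)/2 × 0.5 = 425.25
  Sum = 8624.4 µg/L·h
IV tail: 833.3/0.081 = 10287.654; AUC_iv,0→∞ = 8624.4 + 10287.654 = 18912.054 µg/L·h
Trapezoidal AUC_0→10 (oral suspension):
  [0→3]: (0.0+569.4)/2 × 3 = 854.1
  [3→4]: (569.4+607.3)/2 × 1 = 588.35
  [4→6]: (607.3+599.7)/2 × 2 = 1207.0
  [6→10]: (599.7+477.6)/2 × 4 = 2154.6
  Sum = 4804.05 µg/L·h
oral suspension tail: 477.6/0.081 = 5896.296; AUC_ev,0→∞ = 4804.05 + 5896.296 = 10700.346 µg/L·h
F = (AUC_ev/D_ev)/(AUC_iv/D_iv) = (10700.346/600)/(18912.054/150) = 17.83391/126.08036 = 0.1414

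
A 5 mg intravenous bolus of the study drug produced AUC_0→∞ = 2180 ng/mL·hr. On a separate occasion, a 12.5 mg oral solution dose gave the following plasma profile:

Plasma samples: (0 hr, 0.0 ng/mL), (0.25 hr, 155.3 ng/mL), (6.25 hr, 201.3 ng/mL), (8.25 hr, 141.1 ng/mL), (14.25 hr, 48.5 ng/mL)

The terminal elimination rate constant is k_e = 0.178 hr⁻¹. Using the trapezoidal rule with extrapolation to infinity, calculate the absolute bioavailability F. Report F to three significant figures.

F = 0.417

Trapezoidal AUC_0→14.25 (oral solution):
  [0→0.25]: (0.0+155.3)/2 × 0.25 = 19.4125
  [0.25→6.25]: (155.3+201.3)/2 × 6 = 1069.8
  [6.25→8.25]: (201.3+141.1)/2 × 2 = 342.4
  [8.25→14.25]: (141.1+48.5)/2 × 6 = 568.8
  Sum = 2000.4125 ng/mL·hr
Tail: C_last/k_e = 48.5/0.178 = 272.472
AUC_0→∞ (oral solution) = 2000.4125 + 272.472 = 2272.8845 ng/mL·hr
F = (AUC_ev/D_ev)/(AUC_iv/D_iv) = (2272.8845/12.5)/(2180/5) = 181.83076/436 = 0.4170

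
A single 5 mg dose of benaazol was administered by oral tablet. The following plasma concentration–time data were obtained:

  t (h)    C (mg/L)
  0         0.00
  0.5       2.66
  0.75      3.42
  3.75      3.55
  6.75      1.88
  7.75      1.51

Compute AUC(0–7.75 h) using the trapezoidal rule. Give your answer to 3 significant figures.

Trapezoidal AUC_0→7.75:
  [0→0.5]: (0.00+2.66)/2 × 0.5 = 0.665
  [0.5→0.75]: (2.66+3.42)/2 × 0.25 = 0.76
  [0.75→3.75]: (3.42+3.55)/2 × 3 = 10.455
  [3.75→6.75]: (3.55+1.88)/2 × 3 = 8.145
  [6.75→7.75]: (1.88+1.51)/2 × 1 = 1.695
  Sum = 21.72 mg/L·h

AUC = 21.7 mg/L·h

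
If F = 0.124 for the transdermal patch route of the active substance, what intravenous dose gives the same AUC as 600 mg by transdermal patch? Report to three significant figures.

Systemic exposure from an extravascular dose = F × D_ev, so the equivalent IV dose is F × D_ev.
D_iv = F × D_ev = 0.124 × 600 = 74.4 mg

D_iv = 74.4 mg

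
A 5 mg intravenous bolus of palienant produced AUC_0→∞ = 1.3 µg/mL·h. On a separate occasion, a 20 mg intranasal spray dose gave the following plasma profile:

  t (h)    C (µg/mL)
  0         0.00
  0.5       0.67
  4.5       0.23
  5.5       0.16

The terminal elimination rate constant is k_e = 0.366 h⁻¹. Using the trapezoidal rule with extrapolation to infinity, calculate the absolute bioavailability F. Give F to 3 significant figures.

Trapezoidal AUC_0→5.5 (intranasal spray):
  [0→0.5]: (0.00+0.67)/2 × 0.5 = 0.1675
  [0.5→4.5]: (0.67+0.23)/2 × 4 = 1.8
  [4.5→5.5]: (0.23+0.16)/2 × 1 = 0.195
  Sum = 2.1625 µg/mL·h
Tail: C_last/k_e = 0.16/0.366 = 0.437
AUC_0→∞ (intranasal spray) = 2.1625 + 0.437 = 2.5995 µg/mL·h
F = (AUC_ev/D_ev)/(AUC_iv/D_iv) = (2.5995/20)/(1.3/5) = 0.129975/0.26 = 0.4999

F = 0.500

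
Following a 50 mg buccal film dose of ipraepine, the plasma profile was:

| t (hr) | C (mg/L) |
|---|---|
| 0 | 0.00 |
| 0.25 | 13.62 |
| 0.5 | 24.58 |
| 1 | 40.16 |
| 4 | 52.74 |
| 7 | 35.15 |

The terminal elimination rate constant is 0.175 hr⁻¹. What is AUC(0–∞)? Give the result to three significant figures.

Trapezoidal AUC_0→7:
  [0→0.25]: (0.00+13.62)/2 × 0.25 = 1.7025
  [0.25→0.5]: (13.62+24.58)/2 × 0.25 = 4.775
  [0.5→1]: (24.58+40.16)/2 × 0.5 = 16.185
  [1→4]: (40.16+52.74)/2 × 3 = 139.35
  [4→7]: (52.74+35.15)/2 × 3 = 131.835
  Sum = 293.8475 mg/L·hr
Extrapolated tail: C_last / k_e = 35.15 / 0.175 = 200.857
AUC_0→∞ = 293.8475 + 200.857 = 494.7045 mg/L·hr

AUC = 495 mg/L·hr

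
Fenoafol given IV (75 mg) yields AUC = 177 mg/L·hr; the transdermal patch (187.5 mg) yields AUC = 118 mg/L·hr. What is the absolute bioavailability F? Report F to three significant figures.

F = 0.267

F = (AUC_ev / D_ev) / (AUC_iv / D_iv)
  = (118/187.5) / (177/75)
  = 0.629333 / 2.36 = 0.2667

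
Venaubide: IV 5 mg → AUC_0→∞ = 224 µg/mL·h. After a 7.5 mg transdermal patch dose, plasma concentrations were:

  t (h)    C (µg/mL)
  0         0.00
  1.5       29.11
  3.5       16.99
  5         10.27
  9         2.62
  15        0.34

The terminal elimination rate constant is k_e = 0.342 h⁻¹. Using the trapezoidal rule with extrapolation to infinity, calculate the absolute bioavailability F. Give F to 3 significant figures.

F = 0.369

Trapezoidal AUC_0→15 (transdermal patch):
  [0→1.5]: (0.00+29.11)/2 × 1.5 = 21.8325
  [1.5→3.5]: (29.11+16.99)/2 × 2 = 46.1
  [3.5→5]: (16.99+10.27)/2 × 1.5 = 20.445
  [5→9]: (10.27+2.62)/2 × 4 = 25.78
  [9→15]: (2.62+0.34)/2 × 6 = 8.88
  Sum = 123.0375 µg/mL·h
Tail: C_last/k_e = 0.34/0.342 = 0.994
AUC_0→∞ (transdermal patch) = 123.0375 + 0.994 = 124.0315 µg/mL·h
F = (AUC_ev/D_ev)/(AUC_iv/D_iv) = (124.0315/7.5)/(224/5) = 16.5375/44.8 = 0.3691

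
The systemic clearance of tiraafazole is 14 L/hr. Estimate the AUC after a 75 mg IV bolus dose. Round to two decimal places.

AUC_0→∞ = Dose_iv / CL
        = 75 / 14 = 5.35714 mg/L·hr

AUC = 5.36 mg/L·hr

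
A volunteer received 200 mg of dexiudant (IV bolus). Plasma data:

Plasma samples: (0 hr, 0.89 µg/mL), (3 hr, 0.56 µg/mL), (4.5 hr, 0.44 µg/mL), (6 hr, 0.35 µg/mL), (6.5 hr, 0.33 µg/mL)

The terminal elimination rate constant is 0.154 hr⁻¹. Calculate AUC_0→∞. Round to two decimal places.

AUC = 5.83 µg/mL·hr

Trapezoidal AUC_0→6.5:
  [0→3]: (0.89+0.56)/2 × 3 = 2.175
  [3→4.5]: (0.56+0.44)/2 × 1.5 = 0.75
  [4.5→6]: (0.44+0.35)/2 × 1.5 = 0.5925
  [6→6.5]: (0.35+0.33)/2 × 0.5 = 0.17
  Sum = 3.6875 µg/mL·hr
Extrapolated tail: C_last / k_e = 0.33 / 0.154 = 2.143
AUC_0→∞ = 3.6875 + 2.143 = 5.8305 µg/mL·hr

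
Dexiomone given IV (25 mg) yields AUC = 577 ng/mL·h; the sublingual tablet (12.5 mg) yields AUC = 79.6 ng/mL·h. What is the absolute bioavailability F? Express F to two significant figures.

F = 0.28

F = (AUC_ev / D_ev) / (AUC_iv / D_iv)
  = (79.6/12.5) / (577/25)
  = 6.368 / 23.08 = 0.2759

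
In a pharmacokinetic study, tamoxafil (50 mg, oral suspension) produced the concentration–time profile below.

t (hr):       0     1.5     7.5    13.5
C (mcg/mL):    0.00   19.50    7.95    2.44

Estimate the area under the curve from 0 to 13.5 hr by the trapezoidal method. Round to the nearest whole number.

AUC = 128 mcg/mL·hr

Trapezoidal AUC_0→13.5:
  [0→1.5]: (0.00+19.50)/2 × 1.5 = 14.625
  [1.5→7.5]: (19.50+7.95)/2 × 6 = 82.35
  [7.5→13.5]: (7.95+2.44)/2 × 6 = 31.17
  Sum = 128.145 mcg/mL·hr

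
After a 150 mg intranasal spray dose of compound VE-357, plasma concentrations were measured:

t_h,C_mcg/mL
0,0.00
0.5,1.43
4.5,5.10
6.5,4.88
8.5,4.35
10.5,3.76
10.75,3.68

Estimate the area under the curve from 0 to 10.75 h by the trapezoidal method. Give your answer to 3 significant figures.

AUC = 41.7 mcg/mL·h

Trapezoidal AUC_0→10.75:
  [0→0.5]: (0.00+1.43)/2 × 0.5 = 0.3575
  [0.5→4.5]: (1.43+5.10)/2 × 4 = 13.06
  [4.5→6.5]: (5.10+4.88)/2 × 2 = 9.98
  [6.5→8.5]: (4.88+4.35)/2 × 2 = 9.23
  [8.5→10.5]: (4.35+3.76)/2 × 2 = 8.11
  [10.5→10.75]: (3.76+3.68)/2 × 0.25 = 0.93
  Sum = 41.6675 mcg/mL·h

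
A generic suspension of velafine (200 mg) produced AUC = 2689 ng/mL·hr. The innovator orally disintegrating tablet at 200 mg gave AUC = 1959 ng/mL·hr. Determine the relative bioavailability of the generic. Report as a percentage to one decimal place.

F_rel = (AUC_test/D_test) / (AUC_ref/D_ref)
      = (2689/200) / (1959/200)
      = 13.445 / 9.795 = 1.3726 = 137.26%

F_rel = 137.3%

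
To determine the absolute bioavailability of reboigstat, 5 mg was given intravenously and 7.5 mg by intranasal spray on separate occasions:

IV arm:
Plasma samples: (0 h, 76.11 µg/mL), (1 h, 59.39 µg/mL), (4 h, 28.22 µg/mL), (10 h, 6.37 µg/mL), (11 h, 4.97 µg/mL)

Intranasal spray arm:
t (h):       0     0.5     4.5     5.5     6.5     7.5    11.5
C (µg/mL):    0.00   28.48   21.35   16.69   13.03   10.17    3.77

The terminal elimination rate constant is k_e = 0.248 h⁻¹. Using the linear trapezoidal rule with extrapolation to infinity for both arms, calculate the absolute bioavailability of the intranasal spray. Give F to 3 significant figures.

Trapezoidal AUC_0→11 (IV):
  [0→1]: (76.11+59.39)/2 × 1 = 67.75
  [1→4]: (59.39+28.22)/2 × 3 = 131.415
  [4→10]: (28.22+6.37)/2 × 6 = 103.77
  [10→11]: (6.37+4.97)/2 × 1 = 5.67
  Sum = 308.605 µg/mL·h
IV tail: 4.97/0.248 = 20.040; AUC_iv,0→∞ = 308.605 + 20.040 = 328.645 µg/mL·h
Trapezoidal AUC_0→11.5 (intranasal spray):
  [0→0.5]: (0.00+28.48)/2 × 0.5 = 7.12
  [0.5→4.5]: (28.48+21.35)/2 × 4 = 99.66
  [4.5→5.5]: (21.35+16.69)/2 × 1 = 19.02
  [5.5→6.5]: (16.69+13.03)/2 × 1 = 14.86
  [6.5→7.5]: (13.03+10.17)/2 × 1 = 11.6
  [7.5→11.5]: (10.17+3.77)/2 × 4 = 27.88
  Sum = 180.14 µg/mL·h
intranasal spray tail: 3.77/0.248 = 15.202; AUC_ev,0→∞ = 180.14 + 15.202 = 195.342 µg/mL·h
F = (AUC_ev/D_ev)/(AUC_iv/D_iv) = (195.342/7.5)/(328.645/5) = 26.0456/65.729 = 0.3963

F = 0.396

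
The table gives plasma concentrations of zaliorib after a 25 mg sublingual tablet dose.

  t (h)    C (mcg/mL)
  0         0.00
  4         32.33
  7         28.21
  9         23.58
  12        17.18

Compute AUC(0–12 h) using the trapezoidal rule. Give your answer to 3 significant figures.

AUC = 268 mcg/mL·h

Trapezoidal AUC_0→12:
  [0→4]: (0.00+32.33)/2 × 4 = 64.66
  [4→7]: (32.33+28.21)/2 × 3 = 90.81
  [7→9]: (28.21+23.58)/2 × 2 = 51.79
  [9→12]: (23.58+17.18)/2 × 3 = 61.14
  Sum = 268.4 mcg/mL·h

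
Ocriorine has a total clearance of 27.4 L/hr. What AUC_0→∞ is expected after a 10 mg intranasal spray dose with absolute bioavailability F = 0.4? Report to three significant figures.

AUC = 0.146 mg/L·hr

AUC_0→∞ = F × Dose / CL
        = 0.4 × 10 / 27.4 = 0.145985 mg/L·hr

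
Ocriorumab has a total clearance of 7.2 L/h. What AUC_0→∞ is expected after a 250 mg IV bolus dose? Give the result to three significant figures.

AUC_0→∞ = Dose_iv / CL
        = 250 / 7.2 = 34.7222 mg/L·h

AUC = 34.7 mg/L·h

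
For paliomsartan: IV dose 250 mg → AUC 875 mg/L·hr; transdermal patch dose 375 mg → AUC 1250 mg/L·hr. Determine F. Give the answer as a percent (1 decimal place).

F = 95.2%

F = (AUC_ev / D_ev) / (AUC_iv / D_iv)
  = (1250/375) / (875/250)
  = 3.33333 / 3.5 = 0.9524
  = 95.24%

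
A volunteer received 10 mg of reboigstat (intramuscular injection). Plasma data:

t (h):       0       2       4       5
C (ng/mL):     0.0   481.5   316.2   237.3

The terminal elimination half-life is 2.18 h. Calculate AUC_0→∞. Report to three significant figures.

Trapezoidal AUC_0→5:
  [0→2]: (0.0+481.5)/2 × 2 = 481.5
  [2→4]: (481.5+316.2)/2 × 2 = 797.7
  [4→5]: (316.2+237.3)/2 × 1 = 276.75
  Sum = 1555.95 ng/mL·h
k_e = ln2 / t½ = 0.693147 / 2.18 = 0.3180 h^-1
Extrapolated tail: C_last / k_e = 237.3 / 0.318 = 746.226
AUC_0→∞ = 1555.95 + 746.226 = 2302.176 ng/mL·h

AUC = 2300 ng/mL·h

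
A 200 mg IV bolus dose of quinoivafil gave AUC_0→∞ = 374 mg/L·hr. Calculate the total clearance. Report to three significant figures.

CL = 0.535 L/hr

CL = Dose_iv / AUC_0→∞
   = 200 / 374 = 0.534759 L/hr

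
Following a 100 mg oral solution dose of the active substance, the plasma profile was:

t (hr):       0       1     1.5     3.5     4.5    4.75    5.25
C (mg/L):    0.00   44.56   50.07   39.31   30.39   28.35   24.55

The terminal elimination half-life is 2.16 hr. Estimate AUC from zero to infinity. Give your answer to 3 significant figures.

Trapezoidal AUC_0→5.25:
  [0→1]: (0.00+44.56)/2 × 1 = 22.28
  [1→1.5]: (44.56+50.07)/2 × 0.5 = 23.6575
  [1.5→3.5]: (50.07+39.31)/2 × 2 = 89.38
  [3.5→4.5]: (39.31+30.39)/2 × 1 = 34.85
  [4.5→4.75]: (30.39+28.35)/2 × 0.25 = 7.3425
  [4.75→5.25]: (28.35+24.55)/2 × 0.5 = 13.225
  Sum = 190.735 mg/L·hr
k_e = ln2 / t½ = 0.693147 / 2.16 = 0.3209 hr^-1
Extrapolated tail: C_last / k_e = 24.55 / 0.3209 = 76.504
AUC_0→∞ = 190.735 + 76.504 = 267.239 mg/L·hr

AUC = 267 mg/L·hr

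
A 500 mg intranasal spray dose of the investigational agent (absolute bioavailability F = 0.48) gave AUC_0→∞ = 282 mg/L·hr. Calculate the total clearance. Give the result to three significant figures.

CL = F × Dose / AUC_0→∞
   = 0.48 × 500 / 282 = 0.851064 L/hr

CL = 0.851 L/hr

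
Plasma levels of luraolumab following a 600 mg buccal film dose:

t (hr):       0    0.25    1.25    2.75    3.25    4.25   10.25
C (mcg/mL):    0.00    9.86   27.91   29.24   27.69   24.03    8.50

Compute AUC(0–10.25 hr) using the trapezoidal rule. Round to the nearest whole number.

AUC = 201 mcg/mL·hr

Trapezoidal AUC_0→10.25:
  [0→0.25]: (0.00+9.86)/2 × 0.25 = 1.2325
  [0.25→1.25]: (9.86+27.91)/2 × 1 = 18.885
  [1.25→2.75]: (27.91+29.24)/2 × 1.5 = 42.8625
  [2.75→3.25]: (29.24+27.69)/2 × 0.5 = 14.2325
  [3.25→4.25]: (27.69+24.03)/2 × 1 = 25.86
  [4.25→10.25]: (24.03+8.50)/2 × 6 = 97.59
  Sum = 200.6625 mcg/mL·hr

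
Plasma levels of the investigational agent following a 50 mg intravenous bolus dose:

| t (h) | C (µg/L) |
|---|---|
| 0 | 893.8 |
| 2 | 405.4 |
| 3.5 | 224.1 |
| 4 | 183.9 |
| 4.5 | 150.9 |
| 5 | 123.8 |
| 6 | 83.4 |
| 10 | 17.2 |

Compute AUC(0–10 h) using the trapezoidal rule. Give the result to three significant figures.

Trapezoidal AUC_0→10:
  [0→2]: (893.8+405.4)/2 × 2 = 1299.2
  [2→3.5]: (405.4+224.1)/2 × 1.5 = 472.125
  [3.5→4]: (224.1+183.9)/2 × 0.5 = 102.0
  [4→4.5]: (183.9+150.9)/2 × 0.5 = 83.7
  [4.5→5]: (150.9+123.8)/2 × 0.5 = 68.675
  [5→6]: (123.8+83.4)/2 × 1 = 103.6
  [6→10]: (83.4+17.2)/2 × 4 = 201.2
  Sum = 2330.5 µg/L·h

AUC = 2330 µg/L·h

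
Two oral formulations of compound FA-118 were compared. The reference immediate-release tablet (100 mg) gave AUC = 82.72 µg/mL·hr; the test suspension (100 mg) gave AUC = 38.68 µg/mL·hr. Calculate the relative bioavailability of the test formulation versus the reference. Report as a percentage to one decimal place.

F_rel = 46.8%

F_rel = (AUC_test/D_test) / (AUC_ref/D_ref)
      = (38.68/100) / (82.72/100)
      = 0.3868 / 0.8272 = 0.4676 = 46.76%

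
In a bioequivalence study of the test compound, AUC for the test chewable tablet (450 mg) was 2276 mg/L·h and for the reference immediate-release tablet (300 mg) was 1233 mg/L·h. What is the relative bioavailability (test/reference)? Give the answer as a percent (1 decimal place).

F_rel = 123.1%

F_rel = (AUC_test/D_test) / (AUC_ref/D_ref)
      = (2276/450) / (1233/300)
      = 5.05778 / 4.11 = 1.2306 = 123.06%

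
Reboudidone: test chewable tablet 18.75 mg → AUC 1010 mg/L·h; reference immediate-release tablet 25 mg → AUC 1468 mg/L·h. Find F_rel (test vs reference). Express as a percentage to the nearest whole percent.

F_rel = (AUC_test/D_test) / (AUC_ref/D_ref)
      = (1010/18.75) / (1468/25)
      = 53.8667 / 58.72 = 0.9173 = 91.73%

F_rel = 92%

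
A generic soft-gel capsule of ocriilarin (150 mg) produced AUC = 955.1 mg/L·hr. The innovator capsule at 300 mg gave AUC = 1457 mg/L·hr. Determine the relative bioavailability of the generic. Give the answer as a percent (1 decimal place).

F_rel = (AUC_test/D_test) / (AUC_ref/D_ref)
      = (955.1/150) / (1457/300)
      = 6.36733 / 4.85667 = 1.3110 = 131.10%

F_rel = 131.1%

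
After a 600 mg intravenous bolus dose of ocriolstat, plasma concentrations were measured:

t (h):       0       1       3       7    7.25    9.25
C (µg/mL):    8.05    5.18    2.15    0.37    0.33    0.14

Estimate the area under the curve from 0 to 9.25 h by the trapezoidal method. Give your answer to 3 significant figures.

AUC = 19.5 µg/mL·h

Trapezoidal AUC_0→9.25:
  [0→1]: (8.05+5.18)/2 × 1 = 6.615
  [1→3]: (5.18+2.15)/2 × 2 = 7.33
  [3→7]: (2.15+0.37)/2 × 4 = 5.04
  [7→7.25]: (0.37+0.33)/2 × 0.25 = 0.0875
  [7.25→9.25]: (0.33+0.14)/2 × 2 = 0.47
  Sum = 19.5425 µg/mL·h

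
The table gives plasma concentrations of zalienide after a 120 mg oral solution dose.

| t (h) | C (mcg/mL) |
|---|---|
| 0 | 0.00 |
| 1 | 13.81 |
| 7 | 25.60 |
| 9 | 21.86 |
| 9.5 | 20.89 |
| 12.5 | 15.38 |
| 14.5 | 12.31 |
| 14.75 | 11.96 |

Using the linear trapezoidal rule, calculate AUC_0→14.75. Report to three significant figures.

AUC = 268 mcg/mL·h

Trapezoidal AUC_0→14.75:
  [0→1]: (0.00+13.81)/2 × 1 = 6.905
  [1→7]: (13.81+25.60)/2 × 6 = 118.23
  [7→9]: (25.60+21.86)/2 × 2 = 47.46
  [9→9.5]: (21.86+20.89)/2 × 0.5 = 10.6875
  [9.5→12.5]: (20.89+15.38)/2 × 3 = 54.405
  [12.5→14.5]: (15.38+12.31)/2 × 2 = 27.69
  [14.5→14.75]: (12.31+11.96)/2 × 0.25 = 3.03375
  Sum = 268.41125 mcg/mL·h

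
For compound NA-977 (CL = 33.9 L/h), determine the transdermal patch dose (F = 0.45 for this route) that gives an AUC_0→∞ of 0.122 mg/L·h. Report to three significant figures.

Dose = 9.19 mg

Dose = CL × AUC_0→∞ / F
     = 33.9 × 0.122 / 0.45 = 9.19067 mg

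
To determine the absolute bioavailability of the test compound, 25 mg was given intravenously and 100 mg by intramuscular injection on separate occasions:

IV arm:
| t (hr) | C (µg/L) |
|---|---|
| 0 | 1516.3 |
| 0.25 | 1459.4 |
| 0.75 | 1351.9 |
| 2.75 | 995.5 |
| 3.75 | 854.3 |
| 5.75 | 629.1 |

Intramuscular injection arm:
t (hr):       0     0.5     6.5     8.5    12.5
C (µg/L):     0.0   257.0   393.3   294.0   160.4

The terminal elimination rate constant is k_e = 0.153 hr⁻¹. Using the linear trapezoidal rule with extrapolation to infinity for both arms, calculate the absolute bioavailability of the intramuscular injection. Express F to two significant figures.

Trapezoidal AUC_0→5.75 (IV):
  [0→0.25]: (1516.3+1459.4)/2 × 0.25 = 371.9625
  [0.25→0.75]: (1459.4+1351.9)/2 × 0.5 = 702.825
  [0.75→2.75]: (1351.9+995.5)/2 × 2 = 2347.4
  [2.75→3.75]: (995.5+854.3)/2 × 1 = 924.9
  [3.75→5.75]: (854.3+629.1)/2 × 2 = 1483.4
  Sum = 5830.4875 µg/L·hr
IV tail: 629.1/0.153 = 4111.765; AUC_iv,0→∞ = 5830.4875 + 4111.765 = 9942.2525 µg/L·hr
Trapezoidal AUC_0→12.5 (intramuscular injection):
  [0→0.5]: (0.0+257.0)/2 × 0.5 = 64.25
  [0.5→6.5]: (257.0+393.3)/2 × 6 = 1950.9
  [6.5→8.5]: (393.3+294.0)/2 × 2 = 687.3
  [8.5→12.5]: (294.0+160.4)/2 × 4 = 908.8
  Sum = 3611.25 µg/L·hr
intramuscular injection tail: 160.4/0.153 = 1048.366; AUC_ev,0→∞ = 3611.25 + 1048.366 = 4659.616 µg/L·hr
F = (AUC_ev/D_ev)/(AUC_iv/D_iv) = (4659.616/100)/(9942.2525/25) = 46.59616/397.6901 = 0.1172

F = 0.12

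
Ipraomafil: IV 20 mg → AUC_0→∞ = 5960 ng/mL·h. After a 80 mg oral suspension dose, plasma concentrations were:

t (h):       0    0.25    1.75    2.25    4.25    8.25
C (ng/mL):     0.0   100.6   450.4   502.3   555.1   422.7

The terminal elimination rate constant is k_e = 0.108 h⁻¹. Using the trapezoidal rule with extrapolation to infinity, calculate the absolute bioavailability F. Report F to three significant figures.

Trapezoidal AUC_0→8.25 (oral suspension):
  [0→0.25]: (0.0+100.6)/2 × 0.25 = 12.575
  [0.25→1.75]: (100.6+450.4)/2 × 1.5 = 413.25
  [1.75→2.25]: (450.4+502.3)/2 × 0.5 = 238.175
  [2.25→4.25]: (502.3+555.1)/2 × 2 = 1057.4
  [4.25→8.25]: (555.1+422.7)/2 × 4 = 1955.6
  Sum = 3677.0 ng/mL·h
Tail: C_last/k_e = 422.7/0.108 = 3913.889
AUC_0→∞ (oral suspension) = 3677.0 + 3913.889 = 7590.889 ng/mL·h
F = (AUC_ev/D_ev)/(AUC_iv/D_iv) = (7590.889/80)/(5960/20) = 94.8861/298 = 0.3184

F = 0.318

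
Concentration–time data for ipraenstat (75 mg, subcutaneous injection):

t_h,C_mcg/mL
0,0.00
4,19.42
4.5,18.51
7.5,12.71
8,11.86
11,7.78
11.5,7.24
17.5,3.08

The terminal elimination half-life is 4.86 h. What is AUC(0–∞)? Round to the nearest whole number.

AUC = 187 mcg/mL·h

Trapezoidal AUC_0→17.5:
  [0→4]: (0.00+19.42)/2 × 4 = 38.84
  [4→4.5]: (19.42+18.51)/2 × 0.5 = 9.4825
  [4.5→7.5]: (18.51+12.71)/2 × 3 = 46.83
  [7.5→8]: (12.71+11.86)/2 × 0.5 = 6.1425
  [8→11]: (11.86+7.78)/2 × 3 = 29.46
  [11→11.5]: (7.78+7.24)/2 × 0.5 = 3.755
  [11.5→17.5]: (7.24+3.08)/2 × 6 = 30.96
  Sum = 165.47 mcg/mL·h
k_e = ln2 / t½ = 0.693147 / 4.86 = 0.1426 h^-1
Extrapolated tail: C_last / k_e = 3.08 / 0.1426 = 21.599
AUC_0→∞ = 165.47 + 21.599 = 187.069 mcg/mL·h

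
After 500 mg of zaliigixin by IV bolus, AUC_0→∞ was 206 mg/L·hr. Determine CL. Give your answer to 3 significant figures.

CL = Dose_iv / AUC_0→∞
   = 500 / 206 = 2.42718 L/hr

CL = 2.43 L/hr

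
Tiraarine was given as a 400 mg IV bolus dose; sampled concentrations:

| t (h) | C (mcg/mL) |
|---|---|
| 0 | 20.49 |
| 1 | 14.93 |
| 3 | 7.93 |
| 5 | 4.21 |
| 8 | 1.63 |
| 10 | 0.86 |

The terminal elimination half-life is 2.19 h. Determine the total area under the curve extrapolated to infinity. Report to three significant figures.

AUC = 66.7 mcg/mL·h

Trapezoidal AUC_0→10:
  [0→1]: (20.49+14.93)/2 × 1 = 17.71
  [1→3]: (14.93+7.93)/2 × 2 = 22.86
  [3→5]: (7.93+4.21)/2 × 2 = 12.14
  [5→8]: (4.21+1.63)/2 × 3 = 8.76
  [8→10]: (1.63+0.86)/2 × 2 = 2.49
  Sum = 63.96 mcg/mL·h
k_e = ln2 / t½ = 0.693147 / 2.19 = 0.3165 h^-1
Extrapolated tail: C_last / k_e = 0.86 / 0.3165 = 2.717
AUC_0→∞ = 63.96 + 2.717 = 66.677 mcg/mL·h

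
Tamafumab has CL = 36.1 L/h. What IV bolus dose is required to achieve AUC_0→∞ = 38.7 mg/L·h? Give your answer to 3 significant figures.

Dose = 1400 mg

Dose_iv = CL × AUC_0→∞
     = 36.1 × 38.7 = 1397.07 mg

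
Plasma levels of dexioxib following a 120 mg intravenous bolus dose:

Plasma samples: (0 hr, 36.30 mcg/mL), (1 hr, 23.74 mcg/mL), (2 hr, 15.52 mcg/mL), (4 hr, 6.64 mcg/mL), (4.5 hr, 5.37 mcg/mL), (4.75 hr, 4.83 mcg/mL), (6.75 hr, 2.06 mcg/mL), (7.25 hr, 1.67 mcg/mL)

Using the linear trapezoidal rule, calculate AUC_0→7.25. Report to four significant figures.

Trapezoidal AUC_0→7.25:
  [0→1]: (36.30+23.74)/2 × 1 = 30.02
  [1→2]: (23.74+15.52)/2 × 1 = 19.63
  [2→4]: (15.52+6.64)/2 × 2 = 22.16
  [4→4.5]: (6.64+5.37)/2 × 0.5 = 3.0025
  [4.5→4.75]: (5.37+4.83)/2 × 0.25 = 1.275
  [4.75→6.75]: (4.83+2.06)/2 × 2 = 6.89
  [6.75→7.25]: (2.06+1.67)/2 × 0.5 = 0.9325
  Sum = 83.91 mcg/mL·hr

AUC = 83.91 mcg/mL·hr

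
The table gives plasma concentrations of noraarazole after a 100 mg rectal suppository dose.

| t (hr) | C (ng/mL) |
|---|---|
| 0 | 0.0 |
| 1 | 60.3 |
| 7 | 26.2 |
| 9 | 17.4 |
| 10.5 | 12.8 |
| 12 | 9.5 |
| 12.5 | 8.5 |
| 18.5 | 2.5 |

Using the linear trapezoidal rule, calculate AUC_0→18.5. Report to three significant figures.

Trapezoidal AUC_0→18.5:
  [0→1]: (0.0+60.3)/2 × 1 = 30.15
  [1→7]: (60.3+26.2)/2 × 6 = 259.5
  [7→9]: (26.2+17.4)/2 × 2 = 43.6
  [9→10.5]: (17.4+12.8)/2 × 1.5 = 22.65
  [10.5→12]: (12.8+9.5)/2 × 1.5 = 16.725
  [12→12.5]: (9.5+8.5)/2 × 0.5 = 4.5
  [12.5→18.5]: (8.5+2.5)/2 × 6 = 33.0
  Sum = 410.125 ng/mL·hr

AUC = 410 ng/mL·hr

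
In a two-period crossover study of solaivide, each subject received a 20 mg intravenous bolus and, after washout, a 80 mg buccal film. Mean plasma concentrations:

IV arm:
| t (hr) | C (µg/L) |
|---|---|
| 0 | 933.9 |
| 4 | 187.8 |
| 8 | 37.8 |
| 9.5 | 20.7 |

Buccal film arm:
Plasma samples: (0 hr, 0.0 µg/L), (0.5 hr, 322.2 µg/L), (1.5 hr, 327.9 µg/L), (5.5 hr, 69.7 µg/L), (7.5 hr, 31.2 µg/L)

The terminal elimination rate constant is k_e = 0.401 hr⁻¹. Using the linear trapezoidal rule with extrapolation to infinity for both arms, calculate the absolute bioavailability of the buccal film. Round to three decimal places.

Trapezoidal AUC_0→9.5 (IV):
  [0→4]: (933.9+187.8)/2 × 4 = 2243.4
  [4→8]: (187.8+37.8)/2 × 4 = 451.2
  [8→9.5]: (37.8+20.7)/2 × 1.5 = 43.875
  Sum = 2738.475 µg/L·hr
IV tail: 20.7/0.401 = 51.621; AUC_iv,0→∞ = 2738.475 + 51.621 = 2790.096 µg/L·hr
Trapezoidal AUC_0→7.5 (buccal film):
  [0→0.5]: (0.0+322.2)/2 × 0.5 = 80.55
  [0.5→1.5]: (322.2+327.9)/2 × 1 = 325.05
  [1.5→5.5]: (327.9+69.7)/2 × 4 = 795.2
  [5.5→7.5]: (69.7+31.2)/2 × 2 = 100.9
  Sum = 1301.7 µg/L·hr
buccal film tail: 31.2/0.401 = 77.805; AUC_ev,0→∞ = 1301.7 + 77.805 = 1379.505 µg/L·hr
F = (AUC_ev/D_ev)/(AUC_iv/D_iv) = (1379.505/80)/(2790.096/20) = 17.2438/139.5048 = 0.1236

F = 0.124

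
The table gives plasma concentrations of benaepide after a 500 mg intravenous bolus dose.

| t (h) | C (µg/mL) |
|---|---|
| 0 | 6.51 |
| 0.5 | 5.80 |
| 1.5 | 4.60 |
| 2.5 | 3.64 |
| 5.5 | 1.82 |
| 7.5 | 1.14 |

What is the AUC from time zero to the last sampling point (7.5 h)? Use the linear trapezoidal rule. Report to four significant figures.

Trapezoidal AUC_0→7.5:
  [0→0.5]: (6.51+5.80)/2 × 0.5 = 3.0775
  [0.5→1.5]: (5.80+4.60)/2 × 1 = 5.2
  [1.5→2.5]: (4.60+3.64)/2 × 1 = 4.12
  [2.5→5.5]: (3.64+1.82)/2 × 3 = 8.19
  [5.5→7.5]: (1.82+1.14)/2 × 2 = 2.96
  Sum = 23.5475 µg/mL·h

AUC = 23.55 µg/mL·h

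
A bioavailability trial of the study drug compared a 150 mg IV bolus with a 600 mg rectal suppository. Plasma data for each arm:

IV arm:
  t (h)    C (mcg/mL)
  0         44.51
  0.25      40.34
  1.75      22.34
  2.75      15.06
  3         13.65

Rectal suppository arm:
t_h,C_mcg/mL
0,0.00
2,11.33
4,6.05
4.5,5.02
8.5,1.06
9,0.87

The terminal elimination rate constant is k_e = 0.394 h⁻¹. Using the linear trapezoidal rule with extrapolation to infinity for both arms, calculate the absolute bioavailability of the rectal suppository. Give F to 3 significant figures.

Trapezoidal AUC_0→3 (IV):
  [0→0.25]: (44.51+40.34)/2 × 0.25 = 10.60625
  [0.25→1.75]: (40.34+22.34)/2 × 1.5 = 47.01
  [1.75→2.75]: (22.34+15.06)/2 × 1 = 18.7
  [2.75→3]: (15.06+13.65)/2 × 0.25 = 3.58875
  Sum = 79.905 mcg/mL·h
IV tail: 13.65/0.394 = 34.645; AUC_iv,0→∞ = 79.905 + 34.645 = 114.55 mcg/mL·h
Trapezoidal AUC_0→9 (rectal suppository):
  [0→2]: (0.00+11.33)/2 × 2 = 11.33
  [2→4]: (11.33+6.05)/2 × 2 = 17.38
  [4→4.5]: (6.05+5.02)/2 × 0.5 = 2.7675
  [4.5→8.5]: (5.02+1.06)/2 × 4 = 12.16
  [8.5→9]: (1.06+0.87)/2 × 0.5 = 0.4825
  Sum = 44.12 mcg/mL·h
rectal suppository tail: 0.87/0.394 = 2.208; AUC_ev,0→∞ = 44.12 + 2.208 = 46.328 mcg/mL·h
F = (AUC_ev/D_ev)/(AUC_iv/D_iv) = (46.328/600)/(114.55/150) = 0.0772133/0.763667 = 0.1011

F = 0.101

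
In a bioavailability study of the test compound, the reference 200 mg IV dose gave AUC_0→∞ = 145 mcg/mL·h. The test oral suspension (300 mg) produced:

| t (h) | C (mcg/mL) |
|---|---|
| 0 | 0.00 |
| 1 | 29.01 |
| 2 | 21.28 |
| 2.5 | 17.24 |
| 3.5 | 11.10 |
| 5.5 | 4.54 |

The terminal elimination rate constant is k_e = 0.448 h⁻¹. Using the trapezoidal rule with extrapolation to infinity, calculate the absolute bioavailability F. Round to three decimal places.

Trapezoidal AUC_0→5.5 (oral suspension):
  [0→1]: (0.00+29.01)/2 × 1 = 14.505
  [1→2]: (29.01+21.28)/2 × 1 = 25.145
  [2→2.5]: (21.28+17.24)/2 × 0.5 = 9.63
  [2.5→3.5]: (17.24+11.10)/2 × 1 = 14.17
  [3.5→5.5]: (11.10+4.54)/2 × 2 = 15.64
  Sum = 79.09 mcg/mL·h
Tail: C_last/k_e = 4.54/0.448 = 10.134
AUC_0→∞ (oral suspension) = 79.09 + 10.134 = 89.224 mcg/mL·h
F = (AUC_ev/D_ev)/(AUC_iv/D_iv) = (89.224/300)/(145/200) = 0.297413/0.725 = 0.4102

F = 0.410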